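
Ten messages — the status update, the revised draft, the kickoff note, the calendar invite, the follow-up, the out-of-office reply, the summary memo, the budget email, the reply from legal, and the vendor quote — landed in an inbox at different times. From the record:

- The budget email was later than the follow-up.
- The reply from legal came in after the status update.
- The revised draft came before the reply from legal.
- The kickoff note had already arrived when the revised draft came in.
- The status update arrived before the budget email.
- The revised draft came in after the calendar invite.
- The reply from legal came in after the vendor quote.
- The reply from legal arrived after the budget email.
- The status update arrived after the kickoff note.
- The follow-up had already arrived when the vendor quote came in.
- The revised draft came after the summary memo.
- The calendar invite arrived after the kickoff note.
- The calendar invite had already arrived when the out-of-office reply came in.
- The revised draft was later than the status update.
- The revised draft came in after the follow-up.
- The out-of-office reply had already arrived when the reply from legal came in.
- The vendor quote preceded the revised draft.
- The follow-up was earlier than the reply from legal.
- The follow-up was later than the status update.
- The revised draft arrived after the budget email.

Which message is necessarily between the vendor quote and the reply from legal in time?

Tracing the constraints gives the vendor quote → the revised draft → the reply from legal, so the revised draft sits after the vendor quote and before the reply from legal.
No other message is forced both after the vendor quote and before the reply from legal.

the revised draft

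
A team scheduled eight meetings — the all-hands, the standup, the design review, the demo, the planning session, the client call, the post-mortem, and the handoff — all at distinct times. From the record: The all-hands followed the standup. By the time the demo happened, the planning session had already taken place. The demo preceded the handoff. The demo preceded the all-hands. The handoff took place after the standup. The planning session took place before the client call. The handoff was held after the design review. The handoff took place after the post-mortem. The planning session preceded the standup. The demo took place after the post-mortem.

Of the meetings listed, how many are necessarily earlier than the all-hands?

Directly stated before the all-hands: the demo and the standup.
The planning session reaches the all-hands via the planning session → the standup → the all-hands.
The post-mortem reaches the all-hands via the post-mortem → the demo → the all-hands.
No chain forces the handoff (or any of the others) ahead of the all-hands.
That's the demo, the planning session, the post-mortem, and the standup — 4 in all.

4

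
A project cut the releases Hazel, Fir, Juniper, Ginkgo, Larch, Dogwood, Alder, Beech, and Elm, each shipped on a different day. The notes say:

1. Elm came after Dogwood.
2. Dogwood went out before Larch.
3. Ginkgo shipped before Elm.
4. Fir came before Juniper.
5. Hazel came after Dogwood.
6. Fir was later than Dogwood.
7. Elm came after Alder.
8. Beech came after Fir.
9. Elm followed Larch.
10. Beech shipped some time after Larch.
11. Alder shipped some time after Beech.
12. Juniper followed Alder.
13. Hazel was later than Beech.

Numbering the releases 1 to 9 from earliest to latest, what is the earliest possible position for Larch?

Dogwood must come before Larch — 1 forced predecessor.
Nothing else is forced ahead of Larch, so its earliest slot is position 1 + 1 = 2.

2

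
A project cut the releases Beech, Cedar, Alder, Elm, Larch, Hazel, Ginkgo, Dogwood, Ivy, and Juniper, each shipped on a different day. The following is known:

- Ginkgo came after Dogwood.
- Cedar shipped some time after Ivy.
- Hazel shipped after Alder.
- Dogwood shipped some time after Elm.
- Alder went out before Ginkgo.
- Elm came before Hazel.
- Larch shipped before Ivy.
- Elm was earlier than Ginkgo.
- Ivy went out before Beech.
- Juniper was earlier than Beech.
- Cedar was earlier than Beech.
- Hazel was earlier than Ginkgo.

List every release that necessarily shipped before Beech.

Cedar, Ivy, Juniper, Larch

Directly stated before Beech: Cedar, Ivy, and Juniper.
Larch reaches Beech via Larch → Ivy → Beech.
No chain forces Alder (or any of the others) ahead of Beech.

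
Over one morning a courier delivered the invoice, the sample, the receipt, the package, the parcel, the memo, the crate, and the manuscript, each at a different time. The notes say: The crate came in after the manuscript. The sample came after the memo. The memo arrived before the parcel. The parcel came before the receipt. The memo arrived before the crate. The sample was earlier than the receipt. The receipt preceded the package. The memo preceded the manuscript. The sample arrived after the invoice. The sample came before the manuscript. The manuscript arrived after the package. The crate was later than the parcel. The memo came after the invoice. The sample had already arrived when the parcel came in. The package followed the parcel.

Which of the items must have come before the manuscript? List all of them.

Directly stated before the manuscript: the memo, the package, and the sample.
The invoice reaches the manuscript via the invoice → the memo → the manuscript.
The parcel reaches the manuscript via the parcel → the package → the manuscript.
The receipt reaches the manuscript via the receipt → the package → the manuscript.
No chain forces the crate ahead of the manuscript.

the invoice, the memo, the package, the parcel, the receipt, the sample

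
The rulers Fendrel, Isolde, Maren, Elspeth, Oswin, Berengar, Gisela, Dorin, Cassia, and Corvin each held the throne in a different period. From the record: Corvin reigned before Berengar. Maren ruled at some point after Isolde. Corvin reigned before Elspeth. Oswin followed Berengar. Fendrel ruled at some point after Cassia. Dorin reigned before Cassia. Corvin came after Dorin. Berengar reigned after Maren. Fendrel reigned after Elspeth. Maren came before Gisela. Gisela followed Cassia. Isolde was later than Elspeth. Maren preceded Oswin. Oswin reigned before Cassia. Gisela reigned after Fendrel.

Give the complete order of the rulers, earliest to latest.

Dorin, Corvin, Elspeth, Isolde, Maren, Berengar, Oswin, Cassia, Fendrel, Gisela

The constraints fix every adjacent pair, so only one ordering works:
Dorin → Corvin → Elspeth → Isolde → Maren → Berengar → Oswin → Cassia → Fendrel → Gisela.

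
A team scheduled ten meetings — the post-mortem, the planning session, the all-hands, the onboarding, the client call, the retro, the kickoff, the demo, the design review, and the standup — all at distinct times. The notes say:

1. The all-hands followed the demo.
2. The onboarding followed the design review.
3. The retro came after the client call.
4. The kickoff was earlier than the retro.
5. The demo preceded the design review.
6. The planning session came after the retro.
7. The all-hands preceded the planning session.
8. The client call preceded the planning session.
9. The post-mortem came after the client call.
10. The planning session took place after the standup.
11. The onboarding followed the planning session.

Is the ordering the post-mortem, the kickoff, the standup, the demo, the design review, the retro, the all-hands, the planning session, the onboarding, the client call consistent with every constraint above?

no

The constraints require the client call before the retro, but in the proposed sequence the retro appears ahead of the client call. That one violation is enough.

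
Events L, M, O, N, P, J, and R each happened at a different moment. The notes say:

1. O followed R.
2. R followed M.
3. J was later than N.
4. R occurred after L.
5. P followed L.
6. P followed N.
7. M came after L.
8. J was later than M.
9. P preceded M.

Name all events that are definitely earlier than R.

Directly stated before R: L and M.
N reaches R via N → P → M → R.
P reaches R via P → M → R.

L, M, N, P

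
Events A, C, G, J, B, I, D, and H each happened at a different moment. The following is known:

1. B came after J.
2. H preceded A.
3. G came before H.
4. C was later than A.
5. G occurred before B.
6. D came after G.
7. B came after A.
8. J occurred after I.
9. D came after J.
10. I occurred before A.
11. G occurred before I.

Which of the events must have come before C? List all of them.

Directly stated before C: A.
G reaches C via G → H → A → C.
H reaches C via H → A → C.
I reaches C via I → A → C.
No chain forces B (or any of the others) ahead of C.

A, G, H, I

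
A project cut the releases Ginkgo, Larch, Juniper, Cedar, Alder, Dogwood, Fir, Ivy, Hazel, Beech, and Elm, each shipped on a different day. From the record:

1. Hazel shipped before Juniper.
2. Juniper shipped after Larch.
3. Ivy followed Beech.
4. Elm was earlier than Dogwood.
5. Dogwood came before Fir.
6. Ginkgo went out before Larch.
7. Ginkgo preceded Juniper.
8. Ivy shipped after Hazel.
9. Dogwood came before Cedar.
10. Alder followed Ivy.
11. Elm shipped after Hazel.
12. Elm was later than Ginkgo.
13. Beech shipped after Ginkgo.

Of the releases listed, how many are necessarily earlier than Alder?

4

Directly stated before Alder: Ivy.
Beech reaches Alder via Beech → Ivy → Alder.
Ginkgo reaches Alder via Ginkgo → Beech → Ivy → Alder.
Hazel reaches Alder via Hazel → Ivy → Alder.
That's Beech, Ginkgo, Hazel, and Ivy — 4 in all.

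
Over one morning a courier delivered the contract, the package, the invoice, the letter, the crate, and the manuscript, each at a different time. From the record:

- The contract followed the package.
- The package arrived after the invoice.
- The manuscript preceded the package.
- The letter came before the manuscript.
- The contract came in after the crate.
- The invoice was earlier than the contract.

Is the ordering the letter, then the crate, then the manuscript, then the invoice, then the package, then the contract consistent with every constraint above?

Check each stated constraint against the proposed order — e.g. the manuscript is ahead of the package; the crate is ahead of the contract. Every pair is in the required order; nothing is violated.

yes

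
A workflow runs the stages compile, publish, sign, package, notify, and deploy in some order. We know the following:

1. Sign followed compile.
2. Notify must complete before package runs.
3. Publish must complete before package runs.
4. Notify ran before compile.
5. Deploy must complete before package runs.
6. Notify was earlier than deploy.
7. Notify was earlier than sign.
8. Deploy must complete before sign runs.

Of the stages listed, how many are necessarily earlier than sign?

3

Directly stated before sign: compile, deploy, and notify.
No chain forces publish (or any of the others) ahead of sign.
That's compile, deploy, and notify — 3 in all.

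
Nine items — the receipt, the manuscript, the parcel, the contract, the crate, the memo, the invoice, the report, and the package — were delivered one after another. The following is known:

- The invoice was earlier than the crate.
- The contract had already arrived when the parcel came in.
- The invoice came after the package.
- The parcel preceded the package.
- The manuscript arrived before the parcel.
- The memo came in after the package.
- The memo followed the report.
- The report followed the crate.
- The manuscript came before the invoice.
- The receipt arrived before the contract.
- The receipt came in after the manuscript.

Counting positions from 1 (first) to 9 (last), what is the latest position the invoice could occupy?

6

The invoice must come before the crate, the memo, and the report — 3 items forced after it.
Everything else can be placed before the invoice in some valid order, so the invoice can sit as late as position 9 − 3 = 6.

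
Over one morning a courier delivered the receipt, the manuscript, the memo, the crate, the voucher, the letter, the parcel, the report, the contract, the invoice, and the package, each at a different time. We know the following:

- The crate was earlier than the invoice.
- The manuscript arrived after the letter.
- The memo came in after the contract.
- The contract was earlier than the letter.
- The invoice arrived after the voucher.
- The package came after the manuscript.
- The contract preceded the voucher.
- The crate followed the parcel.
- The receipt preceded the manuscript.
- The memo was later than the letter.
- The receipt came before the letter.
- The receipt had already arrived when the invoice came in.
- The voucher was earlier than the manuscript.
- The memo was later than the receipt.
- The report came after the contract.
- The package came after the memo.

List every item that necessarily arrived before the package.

Directly stated before the package: the manuscript and the memo.
The contract reaches the package via the contract → the memo → the package.
The letter reaches the package via the letter → the manuscript → the package.
The receipt reaches the package via the receipt → the manuscript → the package.
Likewise the voucher reaches the package by chaining the stated constraints.

the contract, the letter, the manuscript, the memo, the receipt, the voucher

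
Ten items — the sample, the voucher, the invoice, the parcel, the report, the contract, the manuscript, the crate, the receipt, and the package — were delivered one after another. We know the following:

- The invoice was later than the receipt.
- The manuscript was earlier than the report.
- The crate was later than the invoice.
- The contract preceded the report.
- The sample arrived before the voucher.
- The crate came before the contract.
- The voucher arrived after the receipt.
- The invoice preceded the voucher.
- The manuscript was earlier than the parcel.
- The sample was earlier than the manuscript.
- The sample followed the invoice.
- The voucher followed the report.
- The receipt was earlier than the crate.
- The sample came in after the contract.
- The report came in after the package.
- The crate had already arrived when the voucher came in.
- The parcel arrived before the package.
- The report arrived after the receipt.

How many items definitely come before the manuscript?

Directly stated before the manuscript: the sample.
The contract reaches the manuscript via the contract → the sample → the manuscript.
The crate reaches the manuscript via the crate → the contract → the sample → the manuscript.
The invoice reaches the manuscript via the invoice → the sample → the manuscript.
Likewise the receipt reaches the manuscript by chaining the stated constraints.
No chain forces the package (or any of the others) ahead of the manuscript.
That's the contract, the crate, the invoice, the receipt, and the sample — 5 in all.

5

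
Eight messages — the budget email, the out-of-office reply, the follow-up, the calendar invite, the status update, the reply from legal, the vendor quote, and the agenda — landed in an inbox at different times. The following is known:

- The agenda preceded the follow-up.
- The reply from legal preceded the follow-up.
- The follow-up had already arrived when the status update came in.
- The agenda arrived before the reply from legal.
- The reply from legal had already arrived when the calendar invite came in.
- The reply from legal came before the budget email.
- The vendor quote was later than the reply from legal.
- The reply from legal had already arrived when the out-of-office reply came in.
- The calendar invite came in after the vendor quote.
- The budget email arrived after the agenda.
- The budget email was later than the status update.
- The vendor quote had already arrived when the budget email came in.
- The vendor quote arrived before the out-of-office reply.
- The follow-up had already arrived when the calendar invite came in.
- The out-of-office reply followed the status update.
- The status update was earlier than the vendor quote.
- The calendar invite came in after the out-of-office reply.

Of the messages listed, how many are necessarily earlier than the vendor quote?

Directly stated before the vendor quote: the reply from legal and the status update.
The agenda reaches the vendor quote via the agenda → the reply from legal → the vendor quote.
The follow-up reaches the vendor quote via the follow-up → the status update → the vendor quote.
No chain forces the calendar invite (or any of the others) ahead of the vendor quote.
That's the agenda, the follow-up, the reply from legal, and the status update — 4 in all.

4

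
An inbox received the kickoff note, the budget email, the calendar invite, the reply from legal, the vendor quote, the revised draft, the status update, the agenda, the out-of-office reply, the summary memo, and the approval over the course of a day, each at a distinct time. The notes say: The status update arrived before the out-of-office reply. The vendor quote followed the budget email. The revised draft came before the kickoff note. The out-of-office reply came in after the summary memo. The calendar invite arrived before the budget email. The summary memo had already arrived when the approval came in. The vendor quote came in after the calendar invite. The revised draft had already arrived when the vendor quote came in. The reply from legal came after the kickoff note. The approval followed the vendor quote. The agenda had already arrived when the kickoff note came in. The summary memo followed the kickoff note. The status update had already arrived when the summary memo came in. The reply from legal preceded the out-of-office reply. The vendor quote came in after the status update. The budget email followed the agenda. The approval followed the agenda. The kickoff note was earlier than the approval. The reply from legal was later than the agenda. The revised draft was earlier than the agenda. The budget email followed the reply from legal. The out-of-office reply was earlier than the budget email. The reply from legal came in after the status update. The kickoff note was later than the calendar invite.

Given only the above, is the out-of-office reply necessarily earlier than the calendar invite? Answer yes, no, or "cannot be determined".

no

Tracing the constraints gives the calendar invite → the kickoff note → the summary memo → the out-of-office reply, so the calendar invite must come before the out-of-office reply.
That means the out-of-office reply cannot be before the calendar invite.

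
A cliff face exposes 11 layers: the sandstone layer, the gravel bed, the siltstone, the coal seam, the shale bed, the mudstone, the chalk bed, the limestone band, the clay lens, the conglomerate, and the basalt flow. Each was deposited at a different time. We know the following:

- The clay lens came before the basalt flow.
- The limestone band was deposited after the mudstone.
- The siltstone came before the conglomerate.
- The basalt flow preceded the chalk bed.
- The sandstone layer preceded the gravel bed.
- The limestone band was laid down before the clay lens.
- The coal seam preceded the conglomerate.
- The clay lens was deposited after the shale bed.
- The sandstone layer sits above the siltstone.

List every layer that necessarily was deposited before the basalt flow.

the clay lens, the limestone band, the mudstone, the shale bed

Directly stated before the basalt flow: the clay lens.
The limestone band reaches the basalt flow via the limestone band → the clay lens → the basalt flow.
The mudstone reaches the basalt flow via the mudstone → the limestone band → the clay lens → the basalt flow.
The shale bed reaches the basalt flow via the shale bed → the clay lens → the basalt flow.
No chain forces the conglomerate (or any of the others) ahead of the basalt flow.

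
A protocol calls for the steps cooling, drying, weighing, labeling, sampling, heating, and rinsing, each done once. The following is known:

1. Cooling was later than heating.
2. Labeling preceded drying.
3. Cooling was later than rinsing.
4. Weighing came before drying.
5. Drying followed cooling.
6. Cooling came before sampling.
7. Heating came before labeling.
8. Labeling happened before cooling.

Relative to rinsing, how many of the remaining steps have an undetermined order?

3

Forced after rinsing: cooling, drying, and sampling.
That leaves heating, labeling, and weighing with no forced order relative to rinsing — 3.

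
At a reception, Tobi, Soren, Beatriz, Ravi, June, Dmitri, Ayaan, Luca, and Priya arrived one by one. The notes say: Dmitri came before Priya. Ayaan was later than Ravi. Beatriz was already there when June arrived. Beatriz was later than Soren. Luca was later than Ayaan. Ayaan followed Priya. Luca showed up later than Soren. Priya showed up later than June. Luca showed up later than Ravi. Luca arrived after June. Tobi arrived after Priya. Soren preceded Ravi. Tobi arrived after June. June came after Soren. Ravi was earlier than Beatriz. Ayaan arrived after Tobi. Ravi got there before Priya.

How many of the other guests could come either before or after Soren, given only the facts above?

1

Forced after Soren: Ayaan, Beatriz, June, Luca, Priya, Ravi, and Tobi.
That leaves Dmitri with no forced order relative to Soren — 1.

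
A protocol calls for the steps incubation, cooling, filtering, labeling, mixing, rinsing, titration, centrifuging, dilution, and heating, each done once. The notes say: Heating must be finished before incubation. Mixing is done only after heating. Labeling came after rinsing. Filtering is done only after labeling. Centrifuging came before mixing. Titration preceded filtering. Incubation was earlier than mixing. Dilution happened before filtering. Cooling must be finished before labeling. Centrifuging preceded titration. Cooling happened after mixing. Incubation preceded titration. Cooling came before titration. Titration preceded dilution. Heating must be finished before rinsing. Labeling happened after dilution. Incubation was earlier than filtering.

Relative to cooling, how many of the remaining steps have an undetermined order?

Forced before cooling: centrifuging, heating, incubation, and mixing; forced after cooling: dilution, filtering, labeling, and titration.
That leaves rinsing with no forced order relative to cooling — 1.

1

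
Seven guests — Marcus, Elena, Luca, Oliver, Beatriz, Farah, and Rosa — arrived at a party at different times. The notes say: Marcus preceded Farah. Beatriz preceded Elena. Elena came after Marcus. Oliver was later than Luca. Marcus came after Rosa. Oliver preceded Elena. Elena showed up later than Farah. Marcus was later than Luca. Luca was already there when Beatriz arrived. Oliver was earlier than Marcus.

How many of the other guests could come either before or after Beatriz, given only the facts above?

Forced before Beatriz: Luca; forced after Beatriz: Elena.
That leaves Farah, Marcus, Oliver, and Rosa with no forced order relative to Beatriz — 4.

4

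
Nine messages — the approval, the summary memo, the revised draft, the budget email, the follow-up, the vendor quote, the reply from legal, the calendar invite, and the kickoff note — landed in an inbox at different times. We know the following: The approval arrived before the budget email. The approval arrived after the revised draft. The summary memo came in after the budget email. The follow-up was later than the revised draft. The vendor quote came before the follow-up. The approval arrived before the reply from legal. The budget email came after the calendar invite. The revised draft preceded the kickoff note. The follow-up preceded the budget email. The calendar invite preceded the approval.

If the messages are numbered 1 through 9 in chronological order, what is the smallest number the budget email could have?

6

The approval, the calendar invite, the follow-up, the revised draft, and the vendor quote must all come before the budget email — 5 forced predecessors.
Nothing else is forced ahead of the budget email, so its earliest slot is position 5 + 1 = 6.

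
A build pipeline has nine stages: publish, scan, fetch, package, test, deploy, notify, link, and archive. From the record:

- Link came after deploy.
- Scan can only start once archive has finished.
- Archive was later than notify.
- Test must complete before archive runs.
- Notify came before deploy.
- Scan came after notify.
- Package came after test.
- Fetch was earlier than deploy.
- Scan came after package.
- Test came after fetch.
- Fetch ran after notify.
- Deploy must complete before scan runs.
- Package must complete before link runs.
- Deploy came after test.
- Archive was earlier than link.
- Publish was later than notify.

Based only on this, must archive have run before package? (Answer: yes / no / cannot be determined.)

No chain of stated constraints runs from archive to package, and none runs from package to archive either.
So the relative order of archive and package is not fixed by the given facts.

cannot be determined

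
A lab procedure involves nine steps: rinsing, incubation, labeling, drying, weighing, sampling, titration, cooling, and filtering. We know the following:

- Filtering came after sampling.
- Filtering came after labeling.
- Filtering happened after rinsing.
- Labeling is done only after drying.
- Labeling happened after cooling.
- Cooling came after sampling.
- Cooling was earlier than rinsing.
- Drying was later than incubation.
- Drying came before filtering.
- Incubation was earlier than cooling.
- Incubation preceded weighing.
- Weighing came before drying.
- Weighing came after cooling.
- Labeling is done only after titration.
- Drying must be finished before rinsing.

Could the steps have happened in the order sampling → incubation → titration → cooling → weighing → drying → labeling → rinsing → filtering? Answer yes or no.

Check each stated constraint against the proposed order — e.g. titration is ahead of labeling; sampling is ahead of filtering. Every pair is in the required order; nothing is violated.

yes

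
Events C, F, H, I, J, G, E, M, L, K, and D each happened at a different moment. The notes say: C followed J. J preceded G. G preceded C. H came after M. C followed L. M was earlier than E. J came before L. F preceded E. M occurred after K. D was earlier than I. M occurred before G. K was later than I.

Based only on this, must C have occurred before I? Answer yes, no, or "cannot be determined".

Tracing the constraints gives I → K → M → G → C, so I must come before C.
That means C cannot be before I.

no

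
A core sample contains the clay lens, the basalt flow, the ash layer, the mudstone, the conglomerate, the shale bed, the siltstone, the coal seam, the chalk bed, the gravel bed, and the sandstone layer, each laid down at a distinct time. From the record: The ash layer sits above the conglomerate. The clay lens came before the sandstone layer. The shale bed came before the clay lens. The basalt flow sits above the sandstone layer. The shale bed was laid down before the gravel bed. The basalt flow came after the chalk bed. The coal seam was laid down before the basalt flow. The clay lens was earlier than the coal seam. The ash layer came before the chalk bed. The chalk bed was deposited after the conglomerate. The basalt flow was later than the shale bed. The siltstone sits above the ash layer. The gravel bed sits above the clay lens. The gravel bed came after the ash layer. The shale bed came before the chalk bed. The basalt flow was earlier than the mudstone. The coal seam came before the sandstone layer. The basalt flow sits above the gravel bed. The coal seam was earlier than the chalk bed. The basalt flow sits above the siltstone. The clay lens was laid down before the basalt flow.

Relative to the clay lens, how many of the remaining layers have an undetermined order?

3

Forced before the clay lens: the shale bed; forced after the clay lens: the basalt flow, the chalk bed, the coal seam, the gravel bed, the mudstone, and the sandstone layer.
That leaves the ash layer, the conglomerate, and the siltstone with no forced order relative to the clay lens — 3.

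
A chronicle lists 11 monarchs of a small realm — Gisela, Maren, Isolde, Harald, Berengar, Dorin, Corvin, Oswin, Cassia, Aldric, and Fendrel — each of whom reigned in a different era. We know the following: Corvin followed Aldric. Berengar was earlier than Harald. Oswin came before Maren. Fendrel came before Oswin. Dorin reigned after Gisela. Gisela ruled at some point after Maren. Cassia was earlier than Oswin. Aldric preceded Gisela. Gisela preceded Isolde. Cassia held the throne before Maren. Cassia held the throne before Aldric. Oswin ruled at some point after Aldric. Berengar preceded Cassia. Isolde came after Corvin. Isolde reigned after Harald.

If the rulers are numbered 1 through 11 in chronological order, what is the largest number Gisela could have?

9

Gisela must come before Dorin and Isolde — 2 rulers forced after them.
Everything else can be placed before Gisela in some valid order, so Gisela can sit as late as position 11 − 2 = 9.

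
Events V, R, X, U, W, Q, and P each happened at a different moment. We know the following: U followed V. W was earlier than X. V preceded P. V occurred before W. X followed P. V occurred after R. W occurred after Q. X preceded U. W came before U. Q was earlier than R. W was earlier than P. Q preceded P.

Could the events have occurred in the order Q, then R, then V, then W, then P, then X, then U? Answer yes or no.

Check each stated constraint against the proposed order — e.g. V is ahead of U; Q is ahead of P. Every pair is in the required order; nothing is violated.

yes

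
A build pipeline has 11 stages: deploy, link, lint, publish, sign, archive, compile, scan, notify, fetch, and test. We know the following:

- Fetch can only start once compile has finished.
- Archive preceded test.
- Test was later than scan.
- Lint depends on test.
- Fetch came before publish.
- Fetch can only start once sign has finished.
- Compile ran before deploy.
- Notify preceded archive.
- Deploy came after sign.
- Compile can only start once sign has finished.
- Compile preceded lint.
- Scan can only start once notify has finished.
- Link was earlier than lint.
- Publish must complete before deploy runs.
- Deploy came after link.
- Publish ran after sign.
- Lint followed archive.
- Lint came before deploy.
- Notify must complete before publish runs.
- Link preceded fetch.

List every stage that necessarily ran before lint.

Directly stated before lint: archive, compile, link, and test.
Notify reaches lint via notify → archive → lint.
Scan reaches lint via scan → test → lint.
Sign reaches lint via sign → compile → lint.
No chain forces fetch (or any of the others) ahead of lint.

archive, compile, link, notify, scan, sign, test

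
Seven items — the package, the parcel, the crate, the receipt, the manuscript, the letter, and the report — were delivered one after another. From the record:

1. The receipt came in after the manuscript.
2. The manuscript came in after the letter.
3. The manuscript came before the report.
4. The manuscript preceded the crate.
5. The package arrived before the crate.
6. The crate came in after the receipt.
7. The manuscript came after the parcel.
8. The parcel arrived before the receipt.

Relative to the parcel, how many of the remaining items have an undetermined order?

2

Forced after the parcel: the crate, the manuscript, the receipt, and the report.
That leaves the letter and the package with no forced order relative to the parcel — 2.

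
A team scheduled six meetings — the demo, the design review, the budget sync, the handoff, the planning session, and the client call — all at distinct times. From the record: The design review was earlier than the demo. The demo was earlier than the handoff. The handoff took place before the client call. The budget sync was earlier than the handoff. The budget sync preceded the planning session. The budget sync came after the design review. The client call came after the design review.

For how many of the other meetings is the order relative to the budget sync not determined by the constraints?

1

Forced before the budget sync: the design review; forced after the budget sync: the client call, the handoff, and the planning session.
That leaves the demo with no forced order relative to the budget sync — 1.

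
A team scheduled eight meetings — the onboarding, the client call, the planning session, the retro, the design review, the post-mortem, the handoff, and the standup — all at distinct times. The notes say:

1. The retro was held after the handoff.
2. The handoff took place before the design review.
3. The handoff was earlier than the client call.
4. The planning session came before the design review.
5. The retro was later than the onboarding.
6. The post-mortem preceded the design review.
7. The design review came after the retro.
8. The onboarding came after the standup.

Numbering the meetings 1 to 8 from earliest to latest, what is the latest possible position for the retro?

The retro must come before the design review — 1 meeting forced after it.
Everything else can be placed before the retro in some valid order, so the retro can sit as late as position 8 − 1 = 7.

7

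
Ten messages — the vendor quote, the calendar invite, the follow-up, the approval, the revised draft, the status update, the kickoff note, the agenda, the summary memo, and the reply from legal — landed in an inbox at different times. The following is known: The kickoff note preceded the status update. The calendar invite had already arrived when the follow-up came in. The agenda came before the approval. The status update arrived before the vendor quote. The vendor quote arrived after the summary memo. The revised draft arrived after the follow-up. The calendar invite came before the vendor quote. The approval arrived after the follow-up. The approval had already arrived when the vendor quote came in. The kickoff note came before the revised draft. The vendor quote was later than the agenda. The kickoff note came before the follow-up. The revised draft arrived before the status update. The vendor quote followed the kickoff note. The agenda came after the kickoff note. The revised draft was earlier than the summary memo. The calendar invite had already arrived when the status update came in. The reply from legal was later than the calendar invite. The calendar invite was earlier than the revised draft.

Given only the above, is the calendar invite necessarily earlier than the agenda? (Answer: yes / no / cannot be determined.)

No chain of stated constraints runs from the calendar invite to the agenda, and none runs from the agenda to the calendar invite either.
So the relative order of the calendar invite and the agenda is not fixed by the given facts.

cannot be determined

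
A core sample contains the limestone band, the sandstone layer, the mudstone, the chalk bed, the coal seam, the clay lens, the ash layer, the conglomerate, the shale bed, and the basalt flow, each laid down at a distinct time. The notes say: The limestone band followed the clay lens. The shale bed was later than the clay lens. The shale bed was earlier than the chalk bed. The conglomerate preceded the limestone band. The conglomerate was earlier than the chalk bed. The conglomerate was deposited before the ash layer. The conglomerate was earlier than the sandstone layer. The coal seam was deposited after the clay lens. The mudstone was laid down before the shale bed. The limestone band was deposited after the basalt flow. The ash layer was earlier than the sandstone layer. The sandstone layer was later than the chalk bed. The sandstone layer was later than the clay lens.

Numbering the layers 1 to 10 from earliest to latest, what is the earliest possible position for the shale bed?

The clay lens and the mudstone must both come before the shale bed — 2 forced predecessors.
Nothing else is forced ahead of the shale bed, so its earliest slot is position 2 + 1 = 3.

3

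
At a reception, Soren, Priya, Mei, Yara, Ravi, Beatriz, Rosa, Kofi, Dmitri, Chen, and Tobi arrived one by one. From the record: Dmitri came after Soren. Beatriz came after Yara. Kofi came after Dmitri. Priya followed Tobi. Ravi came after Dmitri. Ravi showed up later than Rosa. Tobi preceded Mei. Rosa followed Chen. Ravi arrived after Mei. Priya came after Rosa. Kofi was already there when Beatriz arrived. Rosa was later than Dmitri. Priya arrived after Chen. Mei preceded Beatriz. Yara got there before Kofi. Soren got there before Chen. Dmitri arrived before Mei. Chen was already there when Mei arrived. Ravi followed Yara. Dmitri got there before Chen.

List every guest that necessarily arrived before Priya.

Directly stated before Priya: Chen, Rosa, and Tobi.
Dmitri reaches Priya via Dmitri → Chen → Priya.
Soren reaches Priya via Soren → Chen → Priya.
No chain forces Beatriz (or any of the others) ahead of Priya.

Chen, Dmitri, Rosa, Soren, Tobi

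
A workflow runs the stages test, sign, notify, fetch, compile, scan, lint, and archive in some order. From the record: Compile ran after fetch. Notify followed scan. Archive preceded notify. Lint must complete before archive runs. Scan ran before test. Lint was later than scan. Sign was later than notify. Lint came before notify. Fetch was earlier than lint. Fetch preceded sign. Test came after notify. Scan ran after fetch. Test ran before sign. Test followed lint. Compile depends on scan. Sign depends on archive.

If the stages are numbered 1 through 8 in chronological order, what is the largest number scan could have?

Scan must come before archive, compile, lint, notify, sign, and test — 6 stages forced after it.
Everything else can be placed before scan in some valid order, so scan can sit as late as position 8 − 6 = 2.

2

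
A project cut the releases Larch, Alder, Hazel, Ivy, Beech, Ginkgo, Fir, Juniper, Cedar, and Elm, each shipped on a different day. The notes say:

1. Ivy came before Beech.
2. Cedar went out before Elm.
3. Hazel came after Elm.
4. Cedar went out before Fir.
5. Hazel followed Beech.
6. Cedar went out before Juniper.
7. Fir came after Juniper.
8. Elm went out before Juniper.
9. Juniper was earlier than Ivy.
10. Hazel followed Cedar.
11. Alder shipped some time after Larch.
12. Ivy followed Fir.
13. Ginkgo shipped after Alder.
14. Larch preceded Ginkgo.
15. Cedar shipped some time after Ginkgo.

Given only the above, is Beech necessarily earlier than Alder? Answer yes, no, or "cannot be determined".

Tracing the constraints gives Alder → Ginkgo → Cedar → Fir → Ivy → Beech, so Alder must come before Beech.
That means Beech cannot be before Alder.

no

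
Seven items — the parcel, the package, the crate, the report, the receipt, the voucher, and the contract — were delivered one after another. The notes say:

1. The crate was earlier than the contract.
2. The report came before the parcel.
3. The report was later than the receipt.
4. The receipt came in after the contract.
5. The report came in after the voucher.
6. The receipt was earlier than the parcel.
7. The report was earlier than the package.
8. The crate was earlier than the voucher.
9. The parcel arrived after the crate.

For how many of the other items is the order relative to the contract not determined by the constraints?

Forced before the contract: the crate; forced after the contract: the package, the parcel, the receipt, and the report.
That leaves the voucher with no forced order relative to the contract — 1.

1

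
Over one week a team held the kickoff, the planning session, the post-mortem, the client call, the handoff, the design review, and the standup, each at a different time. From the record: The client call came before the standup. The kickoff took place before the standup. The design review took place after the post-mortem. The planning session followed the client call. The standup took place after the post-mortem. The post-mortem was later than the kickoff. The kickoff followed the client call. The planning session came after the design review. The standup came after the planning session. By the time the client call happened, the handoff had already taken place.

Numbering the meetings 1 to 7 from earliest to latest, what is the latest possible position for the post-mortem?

The post-mortem must come before the design review, the planning session, and the standup — 3 meetings forced after it.
Everything else can be placed before the post-mortem in some valid order, so the post-mortem can sit as late as position 7 − 3 = 4.

4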